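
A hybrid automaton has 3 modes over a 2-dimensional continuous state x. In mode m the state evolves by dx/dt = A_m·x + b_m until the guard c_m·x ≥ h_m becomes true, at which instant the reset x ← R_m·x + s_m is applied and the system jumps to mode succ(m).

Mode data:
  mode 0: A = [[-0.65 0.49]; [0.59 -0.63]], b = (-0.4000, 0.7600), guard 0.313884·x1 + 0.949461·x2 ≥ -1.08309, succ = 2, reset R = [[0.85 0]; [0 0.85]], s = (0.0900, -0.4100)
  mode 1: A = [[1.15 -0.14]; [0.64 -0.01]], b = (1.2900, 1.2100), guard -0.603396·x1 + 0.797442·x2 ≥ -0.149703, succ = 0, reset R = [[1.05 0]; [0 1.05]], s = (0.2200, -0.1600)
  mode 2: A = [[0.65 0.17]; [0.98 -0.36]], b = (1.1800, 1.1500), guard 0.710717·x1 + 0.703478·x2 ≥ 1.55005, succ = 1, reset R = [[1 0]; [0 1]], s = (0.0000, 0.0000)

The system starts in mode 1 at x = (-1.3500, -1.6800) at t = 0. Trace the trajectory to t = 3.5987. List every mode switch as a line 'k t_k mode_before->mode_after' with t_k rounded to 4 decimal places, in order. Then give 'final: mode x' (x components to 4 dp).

Mode 1: guard c·x = -0.1497 hit at Δt = 1.1429 (t = 1.1429), x⁻ = (-1.4667, -1.2976) → reset → x⁺ = (-1.3201, -1.5224), jump to mode 0
Mode 0: guard c·x = -1.0831 hit at Δt = 1.3580 (t = 2.5009), x⁻ = (-1.3457, -0.6959) → reset → x⁺ = (-1.0538, -1.0015), jump to mode 2
Mode 2: flow for 1.0978 to horizon, guard not reached → x = (-0.4608, -0.3276)

1 1.1429 1->0
2 2.5009 0->2
final: 2 -0.4608 -0.3276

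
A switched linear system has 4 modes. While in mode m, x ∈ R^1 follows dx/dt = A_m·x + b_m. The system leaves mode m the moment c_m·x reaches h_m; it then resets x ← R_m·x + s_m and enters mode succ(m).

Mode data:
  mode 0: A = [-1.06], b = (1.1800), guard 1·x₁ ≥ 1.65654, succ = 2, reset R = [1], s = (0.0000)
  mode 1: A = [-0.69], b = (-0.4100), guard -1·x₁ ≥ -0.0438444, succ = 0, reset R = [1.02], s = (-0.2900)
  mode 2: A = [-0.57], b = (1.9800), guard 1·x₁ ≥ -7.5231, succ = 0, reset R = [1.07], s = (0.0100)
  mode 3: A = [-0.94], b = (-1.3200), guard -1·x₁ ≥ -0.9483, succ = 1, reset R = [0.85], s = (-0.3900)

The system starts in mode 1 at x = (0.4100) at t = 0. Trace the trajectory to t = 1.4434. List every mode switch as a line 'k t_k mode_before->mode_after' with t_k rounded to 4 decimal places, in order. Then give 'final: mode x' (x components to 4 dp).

Mode 1: guard c·x = -0.0438 hit at Δt = 0.6573 (t = 0.6573), x⁻ = (0.0438) → reset → x⁺ = (-0.2453), jump to mode 0
Mode 0: flow for 0.7861 to horizon, guard not reached → x = (0.5228)

1 0.6573 1->0
final: 0 0.5228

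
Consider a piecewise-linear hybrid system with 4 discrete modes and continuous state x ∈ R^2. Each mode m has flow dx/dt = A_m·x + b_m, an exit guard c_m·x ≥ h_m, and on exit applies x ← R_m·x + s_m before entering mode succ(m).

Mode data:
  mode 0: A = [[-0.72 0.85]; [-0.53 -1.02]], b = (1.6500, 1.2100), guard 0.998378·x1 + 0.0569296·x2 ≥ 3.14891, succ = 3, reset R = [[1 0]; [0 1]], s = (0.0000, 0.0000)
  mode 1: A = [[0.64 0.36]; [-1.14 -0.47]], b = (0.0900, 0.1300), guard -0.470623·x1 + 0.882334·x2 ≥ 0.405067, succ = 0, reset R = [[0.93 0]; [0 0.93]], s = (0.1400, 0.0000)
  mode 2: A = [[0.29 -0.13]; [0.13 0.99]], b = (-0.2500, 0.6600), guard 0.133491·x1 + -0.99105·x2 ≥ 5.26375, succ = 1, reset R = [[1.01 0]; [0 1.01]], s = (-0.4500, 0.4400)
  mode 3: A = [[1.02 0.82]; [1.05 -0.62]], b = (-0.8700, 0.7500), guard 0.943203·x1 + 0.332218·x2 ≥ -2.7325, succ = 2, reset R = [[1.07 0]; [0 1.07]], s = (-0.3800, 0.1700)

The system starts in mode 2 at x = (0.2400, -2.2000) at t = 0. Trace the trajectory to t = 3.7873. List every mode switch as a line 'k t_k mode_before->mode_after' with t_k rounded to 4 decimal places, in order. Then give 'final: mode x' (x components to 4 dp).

Mode 2: guard c·x = 5.2637 hit at Δt = 1.1220 (t = 1.1220), x⁻ = (0.5809, -5.2330) → reset → x⁺ = (0.1367, -4.8454), jump to mode 1
Mode 1: guard c·x = 0.4051 hit at Δt = 1.4874 (t = 2.6094), x⁻ = (-2.3217, -0.7793) → reset → x⁺ = (-2.0192, -0.7247), jump to mode 0
Mode 0: flow for 1.1779 to horizon, guard not reached → x = (0.6979, 0.7251)

1 1.1220 2->1
2 2.6094 1->0
final: 0 0.6979 0.7251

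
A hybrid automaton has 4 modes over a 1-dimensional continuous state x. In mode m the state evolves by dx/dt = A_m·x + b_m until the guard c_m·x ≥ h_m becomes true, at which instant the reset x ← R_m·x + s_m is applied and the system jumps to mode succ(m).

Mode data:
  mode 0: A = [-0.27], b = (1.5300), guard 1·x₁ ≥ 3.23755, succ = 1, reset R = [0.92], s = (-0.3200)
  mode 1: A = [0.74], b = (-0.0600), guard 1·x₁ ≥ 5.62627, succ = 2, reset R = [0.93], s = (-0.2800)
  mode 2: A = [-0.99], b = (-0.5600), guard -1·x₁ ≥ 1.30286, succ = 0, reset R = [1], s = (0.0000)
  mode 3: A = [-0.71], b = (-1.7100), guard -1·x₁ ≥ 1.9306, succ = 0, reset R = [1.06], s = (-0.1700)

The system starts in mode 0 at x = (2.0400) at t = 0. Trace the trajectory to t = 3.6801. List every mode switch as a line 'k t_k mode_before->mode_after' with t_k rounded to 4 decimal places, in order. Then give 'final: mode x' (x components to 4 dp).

1 1.4844 0->1
2 2.5197 1->2
final: 2 1.1837

Mode 0: guard c·x = 3.2376 hit at Δt = 1.4844 (t = 1.4844), x⁻ = (3.2375) → reset → x⁺ = (2.6585), jump to mode 1
Mode 1: guard c·x = 5.6263 hit at Δt = 1.0353 (t = 2.5197), x⁻ = (5.6263) → reset → x⁺ = (4.9524), jump to mode 2
Mode 2: flow for 1.1604 to horizon, guard not reached → x = (1.1837)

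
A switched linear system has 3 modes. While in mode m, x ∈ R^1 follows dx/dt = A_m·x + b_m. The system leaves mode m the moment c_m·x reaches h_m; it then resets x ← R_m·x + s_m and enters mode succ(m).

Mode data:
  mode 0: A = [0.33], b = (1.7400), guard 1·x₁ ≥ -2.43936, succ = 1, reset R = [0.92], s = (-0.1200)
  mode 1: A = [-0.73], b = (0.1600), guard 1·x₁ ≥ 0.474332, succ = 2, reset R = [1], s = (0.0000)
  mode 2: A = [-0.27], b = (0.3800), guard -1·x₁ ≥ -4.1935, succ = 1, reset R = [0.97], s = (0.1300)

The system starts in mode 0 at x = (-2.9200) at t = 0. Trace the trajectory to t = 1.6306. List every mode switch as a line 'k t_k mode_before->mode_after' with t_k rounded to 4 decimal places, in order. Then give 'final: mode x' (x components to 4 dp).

Mode 0: guard c·x = -2.4394 hit at Δt = 0.5633 (t = 0.5633), x⁻ = (-2.4394) → reset → x⁺ = (-2.3642), jump to mode 1
Mode 1: flow for 1.0673 to horizon, guard not reached → x = (-0.9661)

1 0.5633 0->1
final: 1 -0.9661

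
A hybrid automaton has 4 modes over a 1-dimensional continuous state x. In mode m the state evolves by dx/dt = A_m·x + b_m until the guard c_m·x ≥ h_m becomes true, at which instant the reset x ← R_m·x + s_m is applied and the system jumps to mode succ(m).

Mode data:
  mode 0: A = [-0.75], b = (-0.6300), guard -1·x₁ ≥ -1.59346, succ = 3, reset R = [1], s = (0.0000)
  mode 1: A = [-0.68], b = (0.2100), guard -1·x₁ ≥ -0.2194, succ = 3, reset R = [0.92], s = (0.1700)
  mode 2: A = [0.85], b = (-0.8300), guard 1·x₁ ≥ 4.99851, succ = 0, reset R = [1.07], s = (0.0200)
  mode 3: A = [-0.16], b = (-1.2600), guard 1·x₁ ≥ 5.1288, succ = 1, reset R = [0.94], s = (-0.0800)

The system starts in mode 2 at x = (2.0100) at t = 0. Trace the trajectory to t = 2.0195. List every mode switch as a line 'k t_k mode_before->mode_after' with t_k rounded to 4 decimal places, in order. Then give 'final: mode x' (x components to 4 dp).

1 1.5986 2->0
final: 0 3.6878

Mode 2: guard c·x = 4.9985 hit at Δt = 1.5986 (t = 1.5986), x⁻ = (4.9985) → reset → x⁺ = (5.3684), jump to mode 0
Mode 0: flow for 0.4209 to horizon, guard not reached → x = (3.6878)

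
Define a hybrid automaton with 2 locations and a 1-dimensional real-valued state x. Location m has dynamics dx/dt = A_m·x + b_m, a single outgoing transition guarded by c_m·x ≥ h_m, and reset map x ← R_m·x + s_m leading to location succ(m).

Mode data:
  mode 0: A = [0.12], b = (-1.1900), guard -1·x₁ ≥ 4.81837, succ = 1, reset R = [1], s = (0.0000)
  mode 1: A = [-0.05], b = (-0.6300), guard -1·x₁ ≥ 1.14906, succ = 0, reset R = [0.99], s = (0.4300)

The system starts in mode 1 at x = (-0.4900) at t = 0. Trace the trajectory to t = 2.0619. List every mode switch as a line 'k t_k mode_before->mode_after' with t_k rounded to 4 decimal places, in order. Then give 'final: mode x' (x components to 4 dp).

1 1.1192 1->0
final: 0 -1.9800

Mode 1: guard c·x = 1.1491 hit at Δt = 1.1192 (t = 1.1192), x⁻ = (-1.1491) → reset → x⁺ = (-0.7076), jump to mode 0
Mode 0: flow for 0.9427 to horizon, guard not reached → x = (-1.9800)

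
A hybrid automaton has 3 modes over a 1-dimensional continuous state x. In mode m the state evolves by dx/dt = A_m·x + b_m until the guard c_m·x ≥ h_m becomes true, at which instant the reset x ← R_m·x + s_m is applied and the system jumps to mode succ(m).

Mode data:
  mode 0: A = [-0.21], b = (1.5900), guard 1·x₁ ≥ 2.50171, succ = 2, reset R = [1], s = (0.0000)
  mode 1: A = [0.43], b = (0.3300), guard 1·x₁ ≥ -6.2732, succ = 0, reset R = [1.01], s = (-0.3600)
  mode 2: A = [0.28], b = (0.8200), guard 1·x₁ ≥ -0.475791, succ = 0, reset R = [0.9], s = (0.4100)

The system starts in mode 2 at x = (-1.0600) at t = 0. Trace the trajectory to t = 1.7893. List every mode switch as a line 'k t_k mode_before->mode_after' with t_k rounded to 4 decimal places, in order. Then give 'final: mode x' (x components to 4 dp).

Mode 2: guard c·x = -0.4758 hit at Δt = 0.9716 (t = 0.9716), x⁻ = (-0.4758) → reset → x⁺ = (-0.0182), jump to mode 0
Mode 0: flow for 0.8177 to horizon, guard not reached → x = (1.1793)

1 0.9716 2->0
final: 0 1.1793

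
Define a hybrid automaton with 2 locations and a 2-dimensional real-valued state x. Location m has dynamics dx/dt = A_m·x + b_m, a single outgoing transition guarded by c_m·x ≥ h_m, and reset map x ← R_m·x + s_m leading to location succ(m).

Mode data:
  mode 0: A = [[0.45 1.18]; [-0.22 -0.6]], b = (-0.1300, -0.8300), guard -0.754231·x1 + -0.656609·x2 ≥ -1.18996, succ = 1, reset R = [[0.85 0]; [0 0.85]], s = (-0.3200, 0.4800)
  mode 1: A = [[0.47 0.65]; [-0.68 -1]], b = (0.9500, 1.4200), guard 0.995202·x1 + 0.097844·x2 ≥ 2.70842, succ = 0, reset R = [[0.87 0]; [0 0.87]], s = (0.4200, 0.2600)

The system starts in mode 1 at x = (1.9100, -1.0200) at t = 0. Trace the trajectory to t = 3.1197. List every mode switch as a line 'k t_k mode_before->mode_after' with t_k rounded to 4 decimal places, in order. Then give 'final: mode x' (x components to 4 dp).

Mode 1: guard c·x = 2.7084 hit at Δt = 0.5745 (t = 0.5745), x⁻ = (2.7858, -0.6547) → reset → x⁺ = (2.8437, -0.3096), jump to mode 0
Mode 0: guard c·x = -1.1900 hit at Δt = 1.3695 (t = 1.9440), x⁻ = (2.9153, -1.5365) → reset → x⁺ = (2.1580, -0.8260), jump to mode 1
Mode 1: guard c·x = 2.7084 hit at Δt = 0.3826 (t = 2.3266), x⁻ = (2.7852, -0.6478) → reset → x⁺ = (2.8431, -0.3036), jump to mode 0
Mode 0: flow for 0.7931 to horizon, guard not reached → x = (3.1244, -1.1360)

1 0.5745 1->0
2 1.9440 0->1
3 2.3266 1->0
final: 0 3.1244 -1.1360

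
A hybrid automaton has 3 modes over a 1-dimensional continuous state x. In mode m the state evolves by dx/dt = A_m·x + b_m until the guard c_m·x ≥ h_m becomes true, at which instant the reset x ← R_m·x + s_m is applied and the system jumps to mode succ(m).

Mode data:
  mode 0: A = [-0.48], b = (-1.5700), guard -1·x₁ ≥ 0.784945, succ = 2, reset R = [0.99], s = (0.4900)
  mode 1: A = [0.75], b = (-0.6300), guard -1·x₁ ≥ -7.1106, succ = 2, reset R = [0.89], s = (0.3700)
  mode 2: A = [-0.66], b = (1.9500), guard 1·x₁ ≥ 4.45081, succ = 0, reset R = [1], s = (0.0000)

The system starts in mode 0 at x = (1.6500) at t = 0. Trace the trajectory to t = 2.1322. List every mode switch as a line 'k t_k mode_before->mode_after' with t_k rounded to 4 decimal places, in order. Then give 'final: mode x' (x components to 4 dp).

Mode 0: guard c·x = 0.7849 hit at Δt = 1.4226 (t = 1.4226), x⁻ = (-0.7849) → reset → x⁺ = (-0.2871), jump to mode 2
Mode 2: flow for 0.7096 to horizon, guard not reached → x = (0.9251)

1 1.4226 0->2
final: 2 0.9251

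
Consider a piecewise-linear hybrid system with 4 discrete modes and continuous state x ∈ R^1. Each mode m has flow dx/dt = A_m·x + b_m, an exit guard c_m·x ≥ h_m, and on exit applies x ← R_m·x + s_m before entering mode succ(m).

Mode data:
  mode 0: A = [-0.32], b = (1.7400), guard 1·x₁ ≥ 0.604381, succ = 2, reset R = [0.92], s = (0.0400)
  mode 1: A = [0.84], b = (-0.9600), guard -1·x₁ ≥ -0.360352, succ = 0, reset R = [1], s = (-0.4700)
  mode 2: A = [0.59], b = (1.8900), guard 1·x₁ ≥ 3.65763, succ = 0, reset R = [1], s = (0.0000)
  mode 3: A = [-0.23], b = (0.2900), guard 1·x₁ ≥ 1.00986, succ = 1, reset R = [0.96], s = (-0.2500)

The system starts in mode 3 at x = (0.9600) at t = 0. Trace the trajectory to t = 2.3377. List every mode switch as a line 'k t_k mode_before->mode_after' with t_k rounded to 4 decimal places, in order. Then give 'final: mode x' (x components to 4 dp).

Mode 3: guard c·x = 1.0099 hit at Δt = 0.7878 (t = 0.7878), x⁻ = (1.0099) → reset → x⁺ = (0.7195), jump to mode 1
Mode 1: guard c·x = -0.3604 hit at Δt = 0.7312 (t = 1.5190), x⁻ = (0.3604) → reset → x⁺ = (-0.1096), jump to mode 0
Mode 0: guard c·x = 0.6044 hit at Δt = 0.4306 (t = 1.9496), x⁻ = (0.6044) → reset → x⁺ = (0.5960), jump to mode 2
Mode 2: flow for 0.3881 to horizon, guard not reached → x = (1.5738)

1 0.7878 3->1
2 1.5190 1->0
3 1.9496 0->2
final: 2 1.5738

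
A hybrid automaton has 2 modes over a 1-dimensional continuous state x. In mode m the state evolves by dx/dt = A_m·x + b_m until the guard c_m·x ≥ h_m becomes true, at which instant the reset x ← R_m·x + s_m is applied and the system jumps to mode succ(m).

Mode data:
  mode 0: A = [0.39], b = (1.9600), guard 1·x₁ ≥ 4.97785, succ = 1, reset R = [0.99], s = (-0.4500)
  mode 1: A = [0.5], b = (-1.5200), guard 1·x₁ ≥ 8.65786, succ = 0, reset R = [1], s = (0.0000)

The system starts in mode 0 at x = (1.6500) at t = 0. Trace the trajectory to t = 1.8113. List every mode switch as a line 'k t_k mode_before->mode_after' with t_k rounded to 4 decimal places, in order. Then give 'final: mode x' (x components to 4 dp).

1 1.0371 0->1
final: 1 5.1579

Mode 0: guard c·x = 4.9779 hit at Δt = 1.0371 (t = 1.0371), x⁻ = (4.9778) → reset → x⁺ = (4.4781), jump to mode 1
Mode 1: flow for 0.7742 to horizon, guard not reached → x = (5.1579)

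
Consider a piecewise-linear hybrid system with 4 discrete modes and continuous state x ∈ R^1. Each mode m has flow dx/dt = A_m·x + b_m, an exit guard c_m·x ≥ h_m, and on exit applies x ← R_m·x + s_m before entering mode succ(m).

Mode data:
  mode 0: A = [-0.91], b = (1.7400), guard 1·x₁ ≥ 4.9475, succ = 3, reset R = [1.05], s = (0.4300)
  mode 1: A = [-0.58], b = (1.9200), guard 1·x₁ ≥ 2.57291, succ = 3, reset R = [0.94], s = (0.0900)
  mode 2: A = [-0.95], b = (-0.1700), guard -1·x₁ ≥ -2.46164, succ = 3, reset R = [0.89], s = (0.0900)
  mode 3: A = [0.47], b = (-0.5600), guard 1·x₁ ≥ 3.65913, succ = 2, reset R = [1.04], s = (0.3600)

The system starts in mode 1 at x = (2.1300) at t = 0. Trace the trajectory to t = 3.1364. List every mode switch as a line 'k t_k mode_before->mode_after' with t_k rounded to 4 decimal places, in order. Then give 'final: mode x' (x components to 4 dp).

1 0.8110 1->3
2 2.1469 3->2
3 2.6710 2->3
final: 3 2.5472

Mode 1: guard c·x = 2.5729 hit at Δt = 0.8110 (t = 0.8110), x⁻ = (2.5729) → reset → x⁺ = (2.5085), jump to mode 3
Mode 3: guard c·x = 3.6591 hit at Δt = 1.3359 (t = 2.1469), x⁻ = (3.6591) → reset → x⁺ = (4.1655), jump to mode 2
Mode 2: guard c·x = -2.4616 hit at Δt = 0.5241 (t = 2.6710), x⁻ = (2.4616) → reset → x⁺ = (2.2809), jump to mode 3
Mode 3: flow for 0.4654 to horizon, guard not reached → x = (2.5472)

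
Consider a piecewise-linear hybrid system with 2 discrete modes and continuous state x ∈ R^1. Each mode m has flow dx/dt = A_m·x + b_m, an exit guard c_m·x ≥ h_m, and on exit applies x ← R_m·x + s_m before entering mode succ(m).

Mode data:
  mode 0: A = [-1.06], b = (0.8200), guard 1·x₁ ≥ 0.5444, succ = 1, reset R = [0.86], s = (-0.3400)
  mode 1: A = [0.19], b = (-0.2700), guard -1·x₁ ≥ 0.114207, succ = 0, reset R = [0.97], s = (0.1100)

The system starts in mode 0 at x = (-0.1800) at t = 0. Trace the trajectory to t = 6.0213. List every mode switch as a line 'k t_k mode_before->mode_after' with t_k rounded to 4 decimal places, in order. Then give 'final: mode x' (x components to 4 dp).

Mode 0: guard c·x = 0.5444 hit at Δt = 1.3450 (t = 1.3450), x⁻ = (0.5444) → reset → x⁺ = (0.1282), jump to mode 1
Mode 1: guard c·x = 0.1142 hit at Δt = 0.9044 (t = 2.2494), x⁻ = (-0.1142) → reset → x⁺ = (-0.0008), jump to mode 0
Mode 0: guard c·x = 0.5444 hit at Δt = 1.1486 (t = 3.3980), x⁻ = (0.5444) → reset → x⁺ = (0.1282), jump to mode 1
Mode 1: guard c·x = 0.1142 hit at Δt = 0.9044 (t = 4.3024), x⁻ = (-0.1142) → reset → x⁺ = (-0.0008), jump to mode 0
Mode 0: guard c·x = 0.5444 hit at Δt = 1.1486 (t = 5.4510), x⁻ = (0.5444) → reset → x⁺ = (0.1282), jump to mode 1
Mode 1: flow for 0.5703 to horizon, guard not reached → x = (-0.0198)

1 1.3450 0->1
2 2.2494 1->0
3 3.3980 0->1
4 4.3024 1->0
5 5.4510 0->1
final: 1 -0.0198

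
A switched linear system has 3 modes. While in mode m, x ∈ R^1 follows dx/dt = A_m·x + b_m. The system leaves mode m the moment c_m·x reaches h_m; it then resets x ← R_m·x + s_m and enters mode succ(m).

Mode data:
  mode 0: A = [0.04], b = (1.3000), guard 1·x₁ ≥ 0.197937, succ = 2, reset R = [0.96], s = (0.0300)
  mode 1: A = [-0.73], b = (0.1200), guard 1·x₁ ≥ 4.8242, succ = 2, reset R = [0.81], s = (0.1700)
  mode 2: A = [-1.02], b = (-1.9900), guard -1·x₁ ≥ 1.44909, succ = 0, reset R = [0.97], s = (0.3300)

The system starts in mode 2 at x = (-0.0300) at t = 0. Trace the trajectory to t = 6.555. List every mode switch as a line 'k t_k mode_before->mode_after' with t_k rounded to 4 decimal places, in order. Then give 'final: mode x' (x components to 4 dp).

1 1.3159 2->0
2 2.3091 0->2
3 3.7449 2->0
4 4.7381 0->2
5 6.1740 2->0
final: 0 -0.5930

Mode 2: guard c·x = 1.4491 hit at Δt = 1.3159 (t = 1.3159), x⁻ = (-1.4491) → reset → x⁺ = (-1.0756), jump to mode 0
Mode 0: guard c·x = 0.1979 hit at Δt = 0.9932 (t = 2.3091), x⁻ = (0.1979) → reset → x⁺ = (0.2200), jump to mode 2
Mode 2: guard c·x = 1.4491 hit at Δt = 1.4358 (t = 3.7449), x⁻ = (-1.4491) → reset → x⁺ = (-1.0756), jump to mode 0
Mode 0: guard c·x = 0.1979 hit at Δt = 0.9932 (t = 4.7381), x⁻ = (0.1979) → reset → x⁺ = (0.2200), jump to mode 2
Mode 2: guard c·x = 1.4491 hit at Δt = 1.4358 (t = 6.1740), x⁻ = (-1.4491) → reset → x⁺ = (-1.0756), jump to mode 0
Mode 0: flow for 0.3810 to horizon, guard not reached → x = (-0.5930)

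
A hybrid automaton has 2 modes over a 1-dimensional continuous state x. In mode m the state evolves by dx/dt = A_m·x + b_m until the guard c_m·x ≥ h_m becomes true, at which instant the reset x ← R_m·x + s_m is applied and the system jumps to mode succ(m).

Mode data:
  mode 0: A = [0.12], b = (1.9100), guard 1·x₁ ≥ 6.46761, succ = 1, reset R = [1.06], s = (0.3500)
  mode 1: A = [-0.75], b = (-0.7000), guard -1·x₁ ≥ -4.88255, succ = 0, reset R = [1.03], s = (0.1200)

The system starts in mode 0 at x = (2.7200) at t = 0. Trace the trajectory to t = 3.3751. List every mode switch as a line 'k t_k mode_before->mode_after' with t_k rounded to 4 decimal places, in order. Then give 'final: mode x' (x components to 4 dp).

1 1.5269 0->1
2 1.9750 1->0
3 2.4809 0->1
4 2.9290 1->0
final: 0 6.3073

Mode 0: guard c·x = 6.4676 hit at Δt = 1.5269 (t = 1.5269), x⁻ = (6.4676) → reset → x⁺ = (7.2057), jump to mode 1
Mode 1: guard c·x = -4.8826 hit at Δt = 0.4481 (t = 1.9750), x⁻ = (4.8826) → reset → x⁺ = (5.1490), jump to mode 0
Mode 0: guard c·x = 6.4676 hit at Δt = 0.5059 (t = 2.4809), x⁻ = (6.4676) → reset → x⁺ = (7.2057), jump to mode 1
Mode 1: guard c·x = -4.8826 hit at Δt = 0.4481 (t = 2.9290), x⁻ = (4.8826) → reset → x⁺ = (5.1490), jump to mode 0
Mode 0: flow for 0.4461 to horizon, guard not reached → x = (6.3073)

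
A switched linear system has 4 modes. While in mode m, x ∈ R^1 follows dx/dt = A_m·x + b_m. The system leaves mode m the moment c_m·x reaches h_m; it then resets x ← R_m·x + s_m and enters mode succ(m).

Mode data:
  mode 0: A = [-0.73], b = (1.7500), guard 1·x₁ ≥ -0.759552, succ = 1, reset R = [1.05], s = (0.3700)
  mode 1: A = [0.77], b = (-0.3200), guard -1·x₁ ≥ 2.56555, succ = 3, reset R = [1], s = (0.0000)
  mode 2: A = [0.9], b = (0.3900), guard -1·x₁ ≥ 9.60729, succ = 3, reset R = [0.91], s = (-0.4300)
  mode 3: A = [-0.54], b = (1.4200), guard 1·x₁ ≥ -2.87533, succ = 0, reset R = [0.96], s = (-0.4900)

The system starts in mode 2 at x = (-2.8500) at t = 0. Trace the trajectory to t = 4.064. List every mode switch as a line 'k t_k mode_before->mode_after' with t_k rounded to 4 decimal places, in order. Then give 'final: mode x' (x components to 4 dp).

1 1.4822 2->3
2 2.8945 3->0
3 3.6913 0->1
final: 1 -0.7078

Mode 2: guard c·x = 9.6073 hit at Δt = 1.4822 (t = 1.4822), x⁻ = (-9.6073) → reset → x⁺ = (-9.1726), jump to mode 3
Mode 3: guard c·x = -2.8753 hit at Δt = 1.4123 (t = 2.8945), x⁻ = (-2.8753) → reset → x⁺ = (-3.2503), jump to mode 0
Mode 0: guard c·x = -0.7596 hit at Δt = 0.7968 (t = 3.6913), x⁻ = (-0.7596) → reset → x⁺ = (-0.4275), jump to mode 1
Mode 1: flow for 0.3727 to horizon, guard not reached → x = (-0.7078)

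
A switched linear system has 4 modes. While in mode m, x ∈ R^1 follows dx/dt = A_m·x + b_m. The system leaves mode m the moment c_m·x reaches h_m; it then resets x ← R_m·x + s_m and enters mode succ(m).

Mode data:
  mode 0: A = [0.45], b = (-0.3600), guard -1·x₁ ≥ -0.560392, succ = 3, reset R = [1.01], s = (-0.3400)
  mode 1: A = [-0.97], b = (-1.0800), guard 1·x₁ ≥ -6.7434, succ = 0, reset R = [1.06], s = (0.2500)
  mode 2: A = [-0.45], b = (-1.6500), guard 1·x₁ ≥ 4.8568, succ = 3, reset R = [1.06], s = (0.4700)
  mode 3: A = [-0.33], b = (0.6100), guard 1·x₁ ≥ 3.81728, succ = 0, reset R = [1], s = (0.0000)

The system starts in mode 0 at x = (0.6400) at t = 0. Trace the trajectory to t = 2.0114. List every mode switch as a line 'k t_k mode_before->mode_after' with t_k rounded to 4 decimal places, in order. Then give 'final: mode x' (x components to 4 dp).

1 0.8974 0->3
final: 3 0.7251

Mode 0: guard c·x = -0.5604 hit at Δt = 0.8974 (t = 0.8974), x⁻ = (0.5604) → reset → x⁺ = (0.2260), jump to mode 3
Mode 3: flow for 1.1140 to horizon, guard not reached → x = (0.7251)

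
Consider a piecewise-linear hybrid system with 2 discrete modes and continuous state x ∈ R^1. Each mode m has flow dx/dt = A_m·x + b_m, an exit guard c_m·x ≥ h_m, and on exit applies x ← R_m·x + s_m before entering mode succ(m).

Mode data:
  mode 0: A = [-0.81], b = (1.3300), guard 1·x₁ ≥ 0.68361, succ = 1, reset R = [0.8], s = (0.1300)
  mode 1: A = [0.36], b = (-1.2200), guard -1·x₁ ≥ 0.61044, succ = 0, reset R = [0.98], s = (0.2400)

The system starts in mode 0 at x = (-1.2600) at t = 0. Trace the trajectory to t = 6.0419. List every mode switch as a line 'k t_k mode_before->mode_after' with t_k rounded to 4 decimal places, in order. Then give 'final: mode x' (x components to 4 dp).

1 1.3678 0->1
2 2.4468 1->0
3 3.3552 0->1
4 4.4342 1->0
5 5.3425 0->1
final: 1 -0.0996

Mode 0: guard c·x = 0.6836 hit at Δt = 1.3678 (t = 1.3678), x⁻ = (0.6836) → reset → x⁺ = (0.6769), jump to mode 1
Mode 1: guard c·x = 0.6104 hit at Δt = 1.0790 (t = 2.4468), x⁻ = (-0.6104) → reset → x⁺ = (-0.3582), jump to mode 0
Mode 0: guard c·x = 0.6836 hit at Δt = 0.9084 (t = 3.3552), x⁻ = (0.6836) → reset → x⁺ = (0.6769), jump to mode 1
Mode 1: guard c·x = 0.6104 hit at Δt = 1.0790 (t = 4.4342), x⁻ = (-0.6104) → reset → x⁺ = (-0.3582), jump to mode 0
Mode 0: guard c·x = 0.6836 hit at Δt = 0.9084 (t = 5.3425), x⁻ = (0.6836) → reset → x⁺ = (0.6769), jump to mode 1
Mode 1: flow for 0.6994 to horizon, guard not reached → x = (-0.0996)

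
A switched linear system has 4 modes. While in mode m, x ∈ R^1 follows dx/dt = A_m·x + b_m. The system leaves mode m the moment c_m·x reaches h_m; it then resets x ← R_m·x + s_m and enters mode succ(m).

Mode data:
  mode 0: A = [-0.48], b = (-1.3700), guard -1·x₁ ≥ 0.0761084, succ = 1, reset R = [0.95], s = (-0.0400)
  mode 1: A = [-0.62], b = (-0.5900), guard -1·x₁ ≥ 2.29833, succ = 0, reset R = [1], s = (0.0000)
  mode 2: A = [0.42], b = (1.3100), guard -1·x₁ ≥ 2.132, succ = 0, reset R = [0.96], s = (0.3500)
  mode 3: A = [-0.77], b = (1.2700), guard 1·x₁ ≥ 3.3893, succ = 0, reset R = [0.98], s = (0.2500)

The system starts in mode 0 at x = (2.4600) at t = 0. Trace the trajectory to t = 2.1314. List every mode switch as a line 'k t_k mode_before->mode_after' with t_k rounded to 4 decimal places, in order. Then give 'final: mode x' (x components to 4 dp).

Mode 0: guard c·x = 0.0761 hit at Δt = 1.3513 (t = 1.3513), x⁻ = (-0.0761) → reset → x⁺ = (-0.1123), jump to mode 1
Mode 1: flow for 0.7801 to horizon, guard not reached → x = (-0.4342)

1 1.3513 0->1
final: 1 -0.4342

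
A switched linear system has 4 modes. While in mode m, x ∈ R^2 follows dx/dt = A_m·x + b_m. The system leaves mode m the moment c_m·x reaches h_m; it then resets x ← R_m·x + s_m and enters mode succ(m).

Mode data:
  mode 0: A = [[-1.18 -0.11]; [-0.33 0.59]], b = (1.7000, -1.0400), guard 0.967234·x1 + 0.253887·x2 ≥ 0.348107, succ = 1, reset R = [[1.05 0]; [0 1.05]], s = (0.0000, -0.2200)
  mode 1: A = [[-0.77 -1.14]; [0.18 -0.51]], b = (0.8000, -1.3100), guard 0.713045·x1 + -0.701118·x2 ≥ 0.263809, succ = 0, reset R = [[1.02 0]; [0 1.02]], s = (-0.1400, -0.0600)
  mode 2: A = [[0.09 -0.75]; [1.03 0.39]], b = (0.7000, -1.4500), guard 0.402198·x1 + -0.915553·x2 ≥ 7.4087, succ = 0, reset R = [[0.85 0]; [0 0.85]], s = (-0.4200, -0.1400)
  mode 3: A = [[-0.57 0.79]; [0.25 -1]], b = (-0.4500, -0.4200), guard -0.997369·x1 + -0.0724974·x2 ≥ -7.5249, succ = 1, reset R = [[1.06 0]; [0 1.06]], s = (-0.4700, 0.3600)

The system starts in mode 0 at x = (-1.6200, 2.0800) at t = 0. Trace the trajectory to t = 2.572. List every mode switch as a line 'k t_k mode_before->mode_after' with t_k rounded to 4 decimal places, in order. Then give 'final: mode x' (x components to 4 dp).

Mode 0: guard c·x = 0.3481 hit at Δt = 0.5451 (t = 0.5451), x⁻ = (-0.2682, 2.3927) → reset → x⁺ = (-0.2816, 2.2924), jump to mode 1
Mode 1: guard c·x = 0.2638 hit at Δt = 1.4592 (t = 2.0043), x⁻ = (0.0404, -0.3352) → reset → x⁺ = (-0.0988, -0.4019), jump to mode 0
Mode 0: flow for 0.5677 to horizon, guard not reached → x = (0.6929, -1.3330)

1 0.5451 0->1
2 2.0043 1->0
final: 0 0.6929 -1.3330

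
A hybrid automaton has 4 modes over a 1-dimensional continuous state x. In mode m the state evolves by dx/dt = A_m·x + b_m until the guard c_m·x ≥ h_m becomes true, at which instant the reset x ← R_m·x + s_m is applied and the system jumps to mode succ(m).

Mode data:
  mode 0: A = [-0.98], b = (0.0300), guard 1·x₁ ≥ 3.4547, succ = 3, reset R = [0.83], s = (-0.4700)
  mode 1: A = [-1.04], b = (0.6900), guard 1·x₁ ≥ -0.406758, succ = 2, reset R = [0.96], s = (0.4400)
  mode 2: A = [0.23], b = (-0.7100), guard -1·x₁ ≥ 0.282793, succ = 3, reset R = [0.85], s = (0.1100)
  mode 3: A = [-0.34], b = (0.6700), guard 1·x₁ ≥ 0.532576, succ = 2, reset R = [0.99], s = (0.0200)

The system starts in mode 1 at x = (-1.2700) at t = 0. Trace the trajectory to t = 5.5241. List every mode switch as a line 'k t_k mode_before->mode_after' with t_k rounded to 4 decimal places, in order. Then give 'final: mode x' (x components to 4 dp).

Mode 1: guard c·x = -0.4068 hit at Δt = 0.5687 (t = 0.5687), x⁻ = (-0.4068) → reset → x⁺ = (0.0495), jump to mode 2
Mode 2: guard c·x = 0.2828 hit at Δt = 0.4514 (t = 1.0201), x⁻ = (-0.2828) → reset → x⁺ = (-0.1304), jump to mode 3
Mode 3: guard c·x = 0.5326 hit at Δt = 1.1151 (t = 2.1352), x⁻ = (0.5326) → reset → x⁺ = (0.5473), jump to mode 2
Mode 2: guard c·x = 0.2828 hit at Δt = 1.2295 (t = 3.3647), x⁻ = (-0.2828) → reset → x⁺ = (-0.1304), jump to mode 3
Mode 3: guard c·x = 0.5326 hit at Δt = 1.1151 (t = 4.4798), x⁻ = (0.5326) → reset → x⁺ = (0.5473), jump to mode 2
Mode 2: flow for 1.0443 to horizon, guard not reached → x = (-0.1422)

1 0.5687 1->2
2 1.0201 2->3
3 2.1352 3->2
4 3.3647 2->3
5 4.4798 3->2
final: 2 -0.1422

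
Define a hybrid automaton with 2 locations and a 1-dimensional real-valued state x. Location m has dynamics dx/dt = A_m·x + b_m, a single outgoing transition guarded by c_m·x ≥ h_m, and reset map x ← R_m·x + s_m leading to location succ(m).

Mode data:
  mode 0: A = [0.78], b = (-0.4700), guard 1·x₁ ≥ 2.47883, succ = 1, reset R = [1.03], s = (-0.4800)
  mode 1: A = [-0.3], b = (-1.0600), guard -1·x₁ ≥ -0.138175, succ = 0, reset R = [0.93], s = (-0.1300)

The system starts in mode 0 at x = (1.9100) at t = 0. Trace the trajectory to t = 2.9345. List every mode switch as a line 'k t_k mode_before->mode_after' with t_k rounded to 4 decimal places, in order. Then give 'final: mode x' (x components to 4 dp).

Mode 0: guard c·x = 2.4788 hit at Δt = 0.4631 (t = 0.4631), x⁻ = (2.4788) → reset → x⁺ = (2.0732), jump to mode 1
Mode 1: guard c·x = -0.1382 hit at Δt = 1.4111 (t = 1.8742), x⁻ = (0.1382) → reset → x⁺ = (-0.0015), jump to mode 0
Mode 0: flow for 1.0603 to horizon, guard not reached → x = (-0.7786)

1 0.4631 0->1
2 1.8742 1->0
final: 0 -0.7786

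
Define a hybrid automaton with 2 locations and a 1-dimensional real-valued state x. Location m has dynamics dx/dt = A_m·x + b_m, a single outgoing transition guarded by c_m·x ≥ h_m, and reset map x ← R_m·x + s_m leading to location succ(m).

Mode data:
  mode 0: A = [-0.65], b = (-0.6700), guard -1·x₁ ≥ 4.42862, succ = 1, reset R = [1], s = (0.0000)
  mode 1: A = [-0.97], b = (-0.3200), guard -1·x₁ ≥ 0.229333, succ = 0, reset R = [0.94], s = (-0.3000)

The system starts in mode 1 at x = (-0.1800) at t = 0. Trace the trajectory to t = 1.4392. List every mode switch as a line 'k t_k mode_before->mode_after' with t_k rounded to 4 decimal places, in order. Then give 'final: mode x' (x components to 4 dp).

Mode 1: guard c·x = 0.2293 hit at Δt = 0.4115 (t = 0.4115), x⁻ = (-0.2293) → reset → x⁺ = (-0.5156), jump to mode 0
Mode 0: flow for 1.0277 to horizon, guard not reached → x = (-0.7666)

1 0.4115 1->0
final: 0 -0.7666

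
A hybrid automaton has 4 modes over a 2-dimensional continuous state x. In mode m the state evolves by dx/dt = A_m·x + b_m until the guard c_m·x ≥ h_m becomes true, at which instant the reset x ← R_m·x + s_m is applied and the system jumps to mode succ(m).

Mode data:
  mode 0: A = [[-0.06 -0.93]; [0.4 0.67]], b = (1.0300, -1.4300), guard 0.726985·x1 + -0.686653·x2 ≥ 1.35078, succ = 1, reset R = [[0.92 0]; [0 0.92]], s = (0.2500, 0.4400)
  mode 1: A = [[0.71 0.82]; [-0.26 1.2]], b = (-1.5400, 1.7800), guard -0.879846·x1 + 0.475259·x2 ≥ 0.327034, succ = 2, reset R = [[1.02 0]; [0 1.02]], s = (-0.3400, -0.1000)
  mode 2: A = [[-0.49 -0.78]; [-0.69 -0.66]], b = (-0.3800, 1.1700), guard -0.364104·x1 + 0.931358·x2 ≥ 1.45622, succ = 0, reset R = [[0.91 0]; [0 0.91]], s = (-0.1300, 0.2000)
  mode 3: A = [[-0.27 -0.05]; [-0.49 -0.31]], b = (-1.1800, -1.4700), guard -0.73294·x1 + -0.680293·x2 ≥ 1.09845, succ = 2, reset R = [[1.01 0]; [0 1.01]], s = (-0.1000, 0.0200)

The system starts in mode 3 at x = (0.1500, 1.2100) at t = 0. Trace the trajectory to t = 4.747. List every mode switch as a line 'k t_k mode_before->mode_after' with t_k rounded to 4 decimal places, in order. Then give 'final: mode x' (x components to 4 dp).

Mode 3: guard c·x = 1.0984 hit at Δt = 1.2296 (t = 1.2296), x⁻ = (-1.1403, -0.3861) → reset → x⁺ = (-1.2517, -0.3700), jump to mode 2
Mode 2: guard c·x = 1.4562 hit at Δt = 0.8090 (t = 2.0386), x⁻ = (-1.3261, 1.0451) → reset → x⁺ = (-1.3367, 1.1511), jump to mode 0
Mode 0: guard c·x = 1.3508 hit at Δt = 1.5205 (t = 3.5591), x⁻ = (0.3845, -1.5601) → reset → x⁺ = (0.6037, -0.9953), jump to mode 1
Mode 1: guard c·x = 0.3270 hit at Δt = 0.5729 (t = 4.1320), x⁻ = (-0.6568, -0.5277) → reset → x⁺ = (-1.0099, -0.6383), jump to mode 2
Mode 2: flow for 0.6150 to horizon, guard not reached → x = (-0.9465, 0.4905)

1 1.2296 3->2
2 2.0386 2->0
3 3.5591 0->1
4 4.1320 1->2
final: 2 -0.9465 0.4905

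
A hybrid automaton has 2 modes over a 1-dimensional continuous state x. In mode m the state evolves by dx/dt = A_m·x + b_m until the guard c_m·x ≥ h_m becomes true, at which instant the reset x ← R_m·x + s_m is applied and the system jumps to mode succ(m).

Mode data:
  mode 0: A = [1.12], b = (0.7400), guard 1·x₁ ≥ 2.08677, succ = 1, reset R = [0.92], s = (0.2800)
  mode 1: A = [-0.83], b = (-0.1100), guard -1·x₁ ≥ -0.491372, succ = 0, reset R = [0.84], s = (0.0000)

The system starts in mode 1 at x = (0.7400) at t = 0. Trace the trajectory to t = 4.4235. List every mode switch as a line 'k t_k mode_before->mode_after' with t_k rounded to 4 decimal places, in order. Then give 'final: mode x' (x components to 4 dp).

Mode 1: guard c·x = -0.4914 hit at Δt = 0.4041 (t = 0.4041), x⁻ = (0.4914) → reset → x⁺ = (0.4128), jump to mode 0
Mode 0: guard c·x = 2.0868 hit at Δt = 0.8391 (t = 1.2432), x⁻ = (2.0868) → reset → x⁺ = (2.1998), jump to mode 1
Mode 1: guard c·x = -0.4914 hit at Δt = 1.5887 (t = 2.8319), x⁻ = (0.4914) → reset → x⁺ = (0.4128), jump to mode 0
Mode 0: guard c·x = 2.0868 hit at Δt = 0.8391 (t = 3.6710), x⁻ = (2.0868) → reset → x⁺ = (2.1998), jump to mode 1
Mode 1: flow for 0.7525 to horizon, guard not reached → x = (1.1164)

1 0.4041 1->0
2 1.2432 0->1
3 2.8319 1->0
4 3.6710 0->1
final: 1 1.1164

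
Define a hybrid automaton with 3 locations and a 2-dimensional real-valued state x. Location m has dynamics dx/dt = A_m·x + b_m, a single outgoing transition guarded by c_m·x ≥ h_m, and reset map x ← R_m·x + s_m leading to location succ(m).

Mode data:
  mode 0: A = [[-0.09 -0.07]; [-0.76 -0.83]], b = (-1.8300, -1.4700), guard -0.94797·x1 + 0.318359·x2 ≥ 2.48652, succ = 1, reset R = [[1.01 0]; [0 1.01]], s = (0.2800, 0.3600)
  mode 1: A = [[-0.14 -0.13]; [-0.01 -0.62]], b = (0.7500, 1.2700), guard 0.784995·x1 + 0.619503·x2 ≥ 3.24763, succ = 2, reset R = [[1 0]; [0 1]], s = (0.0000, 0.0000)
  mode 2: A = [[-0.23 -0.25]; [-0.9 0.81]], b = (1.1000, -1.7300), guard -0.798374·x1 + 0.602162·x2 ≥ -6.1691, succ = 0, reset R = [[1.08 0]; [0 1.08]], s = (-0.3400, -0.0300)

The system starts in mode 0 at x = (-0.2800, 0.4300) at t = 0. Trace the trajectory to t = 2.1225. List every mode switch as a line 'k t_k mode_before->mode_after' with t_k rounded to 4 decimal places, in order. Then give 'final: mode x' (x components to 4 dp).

1 1.3848 0->1
final: 1 -1.6778 0.9848

Mode 0: guard c·x = 2.4865 hit at Δt = 1.3848 (t = 1.3848), x⁻ = (-2.6265, -0.0106) → reset → x⁺ = (-2.3728, 0.3493), jump to mode 1
Mode 1: flow for 0.7377 to horizon, guard not reached → x = (-1.6778, 0.9848)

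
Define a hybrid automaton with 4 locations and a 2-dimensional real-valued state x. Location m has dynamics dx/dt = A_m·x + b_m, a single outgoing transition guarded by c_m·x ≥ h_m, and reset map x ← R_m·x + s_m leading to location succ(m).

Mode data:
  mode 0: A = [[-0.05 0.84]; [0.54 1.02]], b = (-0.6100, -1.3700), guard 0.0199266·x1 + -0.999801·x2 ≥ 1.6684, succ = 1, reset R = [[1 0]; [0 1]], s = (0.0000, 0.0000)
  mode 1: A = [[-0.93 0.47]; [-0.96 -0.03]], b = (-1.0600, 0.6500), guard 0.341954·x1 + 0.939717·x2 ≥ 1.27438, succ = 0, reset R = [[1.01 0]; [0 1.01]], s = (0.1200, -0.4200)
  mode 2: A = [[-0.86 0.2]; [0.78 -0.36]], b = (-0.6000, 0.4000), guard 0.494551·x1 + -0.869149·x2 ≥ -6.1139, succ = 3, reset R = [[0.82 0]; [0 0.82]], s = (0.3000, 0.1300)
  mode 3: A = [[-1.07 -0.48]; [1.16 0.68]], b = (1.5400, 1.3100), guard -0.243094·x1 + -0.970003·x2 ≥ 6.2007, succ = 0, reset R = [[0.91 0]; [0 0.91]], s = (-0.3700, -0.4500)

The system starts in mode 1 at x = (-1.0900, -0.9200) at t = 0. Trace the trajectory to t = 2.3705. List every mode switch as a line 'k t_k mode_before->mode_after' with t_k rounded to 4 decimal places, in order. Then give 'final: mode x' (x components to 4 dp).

1 1.5312 1->0
final: 0 -0.5094 0.7175

Mode 1: guard c·x = 1.2744 hit at Δt = 1.5312 (t = 1.5312), x⁻ = (-0.8527, 1.6664) → reset → x⁺ = (-0.7412, 1.2631), jump to mode 0
Mode 0: flow for 0.8393 to horizon, guard not reached → x = (-0.5094, 0.7175)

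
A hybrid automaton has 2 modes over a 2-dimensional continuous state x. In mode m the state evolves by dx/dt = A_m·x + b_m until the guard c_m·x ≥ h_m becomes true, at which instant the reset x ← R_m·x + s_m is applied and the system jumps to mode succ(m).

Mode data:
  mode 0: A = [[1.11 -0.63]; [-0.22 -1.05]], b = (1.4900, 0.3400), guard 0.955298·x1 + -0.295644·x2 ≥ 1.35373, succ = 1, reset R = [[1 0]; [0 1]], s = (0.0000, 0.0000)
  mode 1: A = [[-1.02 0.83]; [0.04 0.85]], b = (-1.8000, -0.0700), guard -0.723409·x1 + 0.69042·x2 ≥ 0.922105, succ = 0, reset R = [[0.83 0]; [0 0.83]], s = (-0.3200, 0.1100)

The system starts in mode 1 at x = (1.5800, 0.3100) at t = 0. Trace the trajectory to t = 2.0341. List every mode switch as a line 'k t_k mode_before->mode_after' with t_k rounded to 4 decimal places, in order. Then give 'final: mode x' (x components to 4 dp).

Mode 1: guard c·x = 0.9221 hit at Δt = 1.2733 (t = 1.2733), x⁻ = (-0.5149, 0.7961) → reset → x⁺ = (-0.7474, 0.7707), jump to mode 0
Mode 0: flow for 0.7608 to horizon, guard not reached → x = (-0.4759, 0.5963)

1 1.2733 1->0
final: 0 -0.4759 0.5963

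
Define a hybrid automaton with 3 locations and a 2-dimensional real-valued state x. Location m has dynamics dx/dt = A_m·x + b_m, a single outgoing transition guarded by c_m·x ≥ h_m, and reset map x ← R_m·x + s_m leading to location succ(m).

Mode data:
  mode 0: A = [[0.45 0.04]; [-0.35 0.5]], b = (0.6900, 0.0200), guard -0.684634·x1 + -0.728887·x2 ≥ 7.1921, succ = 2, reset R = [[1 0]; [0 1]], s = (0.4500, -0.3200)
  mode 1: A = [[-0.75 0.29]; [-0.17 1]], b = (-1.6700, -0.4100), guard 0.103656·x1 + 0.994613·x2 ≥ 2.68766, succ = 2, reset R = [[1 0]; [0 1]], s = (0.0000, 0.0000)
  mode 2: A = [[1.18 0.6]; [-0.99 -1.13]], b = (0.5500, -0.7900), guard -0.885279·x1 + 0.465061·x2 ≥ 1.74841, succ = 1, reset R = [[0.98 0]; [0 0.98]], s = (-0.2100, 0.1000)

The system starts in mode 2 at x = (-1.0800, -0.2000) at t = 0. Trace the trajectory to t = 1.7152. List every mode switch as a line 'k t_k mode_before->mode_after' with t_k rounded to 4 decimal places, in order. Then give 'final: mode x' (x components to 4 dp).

Mode 2: guard c·x = 1.7484 hit at Δt = 0.6805 (t = 0.6805), x⁻ = (-1.8553, 0.2278) → reset → x⁺ = (-2.0282, 0.3232), jump to mode 1
Mode 1: flow for 1.0347 to horizon, guard not reached → x = (-2.0208, 0.7938)

1 0.6805 2->1
final: 1 -2.0208 0.7938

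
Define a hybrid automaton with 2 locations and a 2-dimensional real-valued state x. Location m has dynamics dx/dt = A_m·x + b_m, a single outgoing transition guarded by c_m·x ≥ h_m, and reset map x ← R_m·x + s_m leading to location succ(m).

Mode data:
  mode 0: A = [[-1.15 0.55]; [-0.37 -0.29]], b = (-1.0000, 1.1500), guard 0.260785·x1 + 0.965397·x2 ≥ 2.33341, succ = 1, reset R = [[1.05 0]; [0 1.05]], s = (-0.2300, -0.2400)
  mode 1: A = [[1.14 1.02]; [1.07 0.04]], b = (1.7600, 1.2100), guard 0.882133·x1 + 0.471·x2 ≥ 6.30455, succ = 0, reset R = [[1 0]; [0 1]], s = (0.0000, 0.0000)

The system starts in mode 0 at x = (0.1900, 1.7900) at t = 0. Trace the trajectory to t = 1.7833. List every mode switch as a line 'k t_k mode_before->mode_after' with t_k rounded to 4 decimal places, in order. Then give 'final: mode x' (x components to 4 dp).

Mode 0: guard c·x = 2.3334 hit at Δt = 1.1922 (t = 1.1922), x⁻ = (0.1706, 2.3710) → reset → x⁺ = (-0.0509, 2.2495), jump to mode 1
Mode 1: flow for 0.5911 to horizon, guard not reached → x = (3.8319, 4.0387)

1 1.1922 0->1
final: 1 3.8319 4.0387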